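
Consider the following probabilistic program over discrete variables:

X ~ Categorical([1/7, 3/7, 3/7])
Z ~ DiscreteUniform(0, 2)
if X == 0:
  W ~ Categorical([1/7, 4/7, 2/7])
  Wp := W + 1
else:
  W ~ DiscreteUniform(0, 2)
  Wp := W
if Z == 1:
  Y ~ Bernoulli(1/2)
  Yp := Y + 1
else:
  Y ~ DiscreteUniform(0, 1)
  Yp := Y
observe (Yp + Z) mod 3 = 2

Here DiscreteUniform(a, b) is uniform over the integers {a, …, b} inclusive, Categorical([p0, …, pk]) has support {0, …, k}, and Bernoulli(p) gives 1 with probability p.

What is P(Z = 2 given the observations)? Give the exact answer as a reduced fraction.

P(Z = 2 | obs) = 1/2

Enumerate traces; 18 have nonzero weight after conditioning:
  (X=0, Z=1, W=0, Y=0) weight 1/294
  (X=0, Z=1, W=1, Y=0) weight 2/147
  (X=0, Z=1, W=2, Y=0) weight 1/147
  (X=0, Z=2, W=0, Y=0) weight 1/294
  (X=0, Z=2, W=1, Y=0) weight 2/147
  (X=0, Z=2, W=2, Y=0) weight 1/147
  (X=1, Z=1, W=0, Y=0) weight 1/42
  (X=1, Z=1, W=1, Y=0) weight 1/42
  … 10 more
Group by Z:
  weight(Z=1) = 1/6
  weight(Z=2) = 1/6
Total weight = 1/6 + 1/6 = 1/3
P(Z=1 | obs) = 1/6 / 1/3 = 1/2
P(Z=2 | obs) = 1/6 / 1/3 = 1/2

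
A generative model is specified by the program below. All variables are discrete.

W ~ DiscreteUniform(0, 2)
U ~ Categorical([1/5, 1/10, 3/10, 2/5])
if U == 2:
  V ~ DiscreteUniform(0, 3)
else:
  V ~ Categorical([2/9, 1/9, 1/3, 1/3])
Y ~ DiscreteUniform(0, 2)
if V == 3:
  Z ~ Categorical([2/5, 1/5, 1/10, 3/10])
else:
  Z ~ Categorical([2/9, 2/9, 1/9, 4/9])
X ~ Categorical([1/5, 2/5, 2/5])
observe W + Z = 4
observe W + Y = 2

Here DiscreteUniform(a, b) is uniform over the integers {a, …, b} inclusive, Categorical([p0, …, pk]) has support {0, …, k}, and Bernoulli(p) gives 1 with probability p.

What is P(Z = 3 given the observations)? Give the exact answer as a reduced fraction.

P(Z = 3 | obs) = 4319/5482

Enumerate traces; 96 have nonzero weight after conditioning:
  (W=1, U=0, V=0, Y=1, Z=3, X=0) weight 8/18225
  (W=1, U=0, V=0, Y=1, Z=3, X=1) weight 16/18225
  (W=1, U=0, V=0, Y=1, Z=3, X=2) weight 16/18225
  (W=1, U=0, V=1, Y=1, Z=3, X=0) weight 4/18225
  (W=1, U=0, V=1, Y=1, Z=3, X=1) weight 8/18225
  (W=1, U=0, V=1, Y=1, Z=3, X=2) weight 8/18225
  (W=1, U=0, V=2, Y=1, Z=3, X=0) weight 4/6075
  (W=1, U=0, V=2, Y=1, Z=3, X=1) weight 8/6075
  (W=2, U=0, V=0, Y=0, Z=2, X=0) weight 2/18225
  … 87 more
Group by Z:
  weight(Z=2) = 1163/97200
  weight(Z=3) = 4319/97200
Total weight = 1163/97200 + 4319/97200 = 2741/48600
P(Z=2 | obs) = 1163/97200 / 2741/48600 = 1163/5482
P(Z=3 | obs) = 4319/97200 / 2741/48600 = 4319/5482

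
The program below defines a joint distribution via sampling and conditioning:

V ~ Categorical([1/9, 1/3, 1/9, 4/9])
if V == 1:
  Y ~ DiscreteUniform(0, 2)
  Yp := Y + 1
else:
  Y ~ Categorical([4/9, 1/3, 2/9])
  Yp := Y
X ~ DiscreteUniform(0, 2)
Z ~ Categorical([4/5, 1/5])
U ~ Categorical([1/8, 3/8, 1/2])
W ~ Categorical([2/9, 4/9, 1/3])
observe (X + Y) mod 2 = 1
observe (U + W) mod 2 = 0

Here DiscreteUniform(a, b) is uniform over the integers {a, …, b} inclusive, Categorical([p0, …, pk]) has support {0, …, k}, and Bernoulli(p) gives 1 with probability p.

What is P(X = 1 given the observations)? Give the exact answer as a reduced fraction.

Enumerate traces; 160 have nonzero weight after conditioning:
  (V=0, Y=0, X=1, Z=0, U=0, W=0) weight 4/10935
  (V=0, Y=0, X=1, Z=0, U=0, W=2) weight 2/3645
  (V=0, Y=0, X=1, Z=0, U=1, W=1) weight 8/3645
  (V=0, Y=0, X=1, Z=0, U=2, W=0) weight 16/10935
  (V=0, Y=0, X=1, Z=0, U=2, W=2) weight 8/3645
  (V=0, Y=0, X=1, Z=1, U=0, W=0) weight 1/10935
  (V=0, Y=0, X=1, Z=1, U=0, W=2) weight 1/7290
  (V=0, Y=0, X=1, Z=1, U=1, W=1) weight 2/3645
  (V=0, Y=1, X=0, Z=0, U=0, W=0) weight 1/3645
  (V=0, Y=1, X=2, Z=0, U=0, W=0) weight 1/3645
  … 150 more
Group by X:
  weight(X=0) = 37/648
  weight(X=1) = 37/324
  weight(X=2) = 37/648
Total weight = 37/648 + 37/324 + 37/648 = 37/162
P(X=0 | obs) = 37/648 / 37/162 = 1/4
P(X=1 | obs) = 37/324 / 37/162 = 1/2
P(X=2 | obs) = 37/648 / 37/162 = 1/4

P(X = 1 | obs) = 1/2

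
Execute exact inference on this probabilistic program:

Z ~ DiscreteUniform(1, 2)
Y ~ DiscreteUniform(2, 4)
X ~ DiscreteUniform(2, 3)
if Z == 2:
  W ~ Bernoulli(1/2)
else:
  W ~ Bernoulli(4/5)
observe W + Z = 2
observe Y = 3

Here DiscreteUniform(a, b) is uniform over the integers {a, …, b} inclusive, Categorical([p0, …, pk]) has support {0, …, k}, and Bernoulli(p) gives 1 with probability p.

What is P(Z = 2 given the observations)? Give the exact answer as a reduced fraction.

Enumerate traces; 4 have nonzero weight after conditioning:
  (Z=1, Y=3, X=2, W=1) weight 1/15
  (Z=1, Y=3, X=3, W=1) weight 1/15
  (Z=2, Y=3, X=2, W=0) weight 1/24
  (Z=2, Y=3, X=3, W=0) weight 1/24
Group by Z:
  weight(Z=1) = 2/15
  weight(Z=2) = 1/12
Total weight = 2/15 + 1/12 = 13/60
P(Z=1 | obs) = 2/15 / 13/60 = 8/13
P(Z=2 | obs) = 1/12 / 13/60 = 5/13

P(Z = 2 | obs) = 5/13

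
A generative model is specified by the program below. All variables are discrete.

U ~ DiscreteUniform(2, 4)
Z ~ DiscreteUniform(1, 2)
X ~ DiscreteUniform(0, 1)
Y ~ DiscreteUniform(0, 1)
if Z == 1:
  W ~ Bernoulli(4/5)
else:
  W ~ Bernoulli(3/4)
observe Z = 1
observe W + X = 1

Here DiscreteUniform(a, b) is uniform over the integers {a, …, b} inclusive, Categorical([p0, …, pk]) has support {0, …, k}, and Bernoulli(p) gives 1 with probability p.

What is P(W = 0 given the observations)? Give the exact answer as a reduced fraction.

Enumerate traces; 12 have nonzero weight after conditioning:
  (U=2, Z=1, X=0, Y=0, W=1) weight 1/30
  (U=2, Z=1, X=0, Y=1, W=1) weight 1/30
  (U=2, Z=1, X=1, Y=0, W=0) weight 1/120
  (U=2, Z=1, X=1, Y=1, W=0) weight 1/120
  (U=3, Z=1, X=0, Y=0, W=1) weight 1/30
  (U=3, Z=1, X=0, Y=1, W=1) weight 1/30
  (U=3, Z=1, X=1, Y=0, W=0) weight 1/120
  (U=3, Z=1, X=1, Y=1, W=0) weight 1/120
  … 4 more
Group by W:
  weight(W=0) = 1/20
  weight(W=1) = 1/5
Total weight = 1/20 + 1/5 = 1/4
P(W=0 | obs) = 1/20 / 1/4 = 1/5
P(W=1 | obs) = 1/5 / 1/4 = 4/5

P(W = 0 | obs) = 1/5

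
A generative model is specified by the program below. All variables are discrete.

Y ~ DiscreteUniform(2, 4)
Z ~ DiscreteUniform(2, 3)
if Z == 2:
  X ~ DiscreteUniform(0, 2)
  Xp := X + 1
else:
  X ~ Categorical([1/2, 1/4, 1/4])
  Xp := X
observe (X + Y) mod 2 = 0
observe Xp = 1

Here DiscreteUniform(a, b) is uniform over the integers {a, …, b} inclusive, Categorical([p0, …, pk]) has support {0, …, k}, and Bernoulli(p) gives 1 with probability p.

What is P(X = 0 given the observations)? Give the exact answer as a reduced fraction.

Enumerate traces; 3 have nonzero weight after conditioning:
  (Y=2, Z=2, X=0) weight 1/18
  (Y=3, Z=3, X=1) weight 1/24
  (Y=4, Z=2, X=0) weight 1/18
Group by X:
  weight(X=0) = 1/9
  weight(X=1) = 1/24
Total weight = 1/9 + 1/24 = 11/72
P(X=0 | obs) = 1/9 / 11/72 = 8/11
P(X=1 | obs) = 1/24 / 11/72 = 3/11

P(X = 0 | obs) = 8/11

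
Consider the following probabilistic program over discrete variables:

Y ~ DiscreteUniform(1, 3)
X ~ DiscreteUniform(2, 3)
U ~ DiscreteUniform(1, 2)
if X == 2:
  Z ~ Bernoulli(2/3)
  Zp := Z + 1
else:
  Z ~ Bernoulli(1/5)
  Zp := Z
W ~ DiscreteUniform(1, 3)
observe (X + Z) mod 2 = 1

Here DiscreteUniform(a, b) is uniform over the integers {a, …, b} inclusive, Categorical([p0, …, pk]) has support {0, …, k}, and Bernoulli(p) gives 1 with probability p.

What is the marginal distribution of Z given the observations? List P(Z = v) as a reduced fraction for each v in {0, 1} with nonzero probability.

Enumerate traces; 36 have nonzero weight after conditioning:
  (Y=1, X=2, U=1, Z=1, W=1) weight 1/54
  (Y=1, X=2, U=1, Z=1, W=2) weight 1/54
  (Y=1, X=2, U=1, Z=1, W=3) weight 1/54
  (Y=1, X=2, U=2, Z=1, W=1) weight 1/54
  (Y=1, X=2, U=2, Z=1, W=2) weight 1/54
  (Y=1, X=2, U=2, Z=1, W=3) weight 1/54
  (Y=1, X=3, U=1, Z=0, W=1) weight 1/45
  (Y=1, X=3, U=1, Z=0, W=2) weight 1/45
  … 28 more
Group by Z:
  weight(Z=0) = 2/5
  weight(Z=1) = 1/3
Total weight = 2/5 + 1/3 = 11/15
P(Z=0 | obs) = 2/5 / 11/15 = 6/11
P(Z=1 | obs) = 1/3 / 11/15 = 5/11

P(Z=0) = 6/11, P(Z=1) = 5/11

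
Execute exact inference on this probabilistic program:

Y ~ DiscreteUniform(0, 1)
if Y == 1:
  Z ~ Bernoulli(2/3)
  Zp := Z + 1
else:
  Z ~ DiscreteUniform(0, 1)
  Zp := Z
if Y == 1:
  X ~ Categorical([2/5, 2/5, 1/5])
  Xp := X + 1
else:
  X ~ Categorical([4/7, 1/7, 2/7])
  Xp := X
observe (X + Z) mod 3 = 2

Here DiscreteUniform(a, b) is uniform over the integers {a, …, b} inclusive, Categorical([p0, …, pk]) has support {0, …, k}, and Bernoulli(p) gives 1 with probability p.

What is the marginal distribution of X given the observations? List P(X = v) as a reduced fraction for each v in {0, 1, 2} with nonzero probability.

P(X=1) = 71/115, P(X=2) = 44/115

Enumerate traces; 4 have nonzero weight after conditioning:
  (Y=0, Z=0, X=2) weight 1/14
  (Y=0, Z=1, X=1) weight 1/28
  (Y=1, Z=0, X=2) weight 1/30
  (Y=1, Z=1, X=1) weight 2/15
Group by X:
  weight(X=1) = 71/420
  weight(X=2) = 11/105
Total weight = 71/420 + 11/105 = 23/84
P(X=1 | obs) = 71/420 / 23/84 = 71/115
P(X=2 | obs) = 11/105 / 23/84 = 44/115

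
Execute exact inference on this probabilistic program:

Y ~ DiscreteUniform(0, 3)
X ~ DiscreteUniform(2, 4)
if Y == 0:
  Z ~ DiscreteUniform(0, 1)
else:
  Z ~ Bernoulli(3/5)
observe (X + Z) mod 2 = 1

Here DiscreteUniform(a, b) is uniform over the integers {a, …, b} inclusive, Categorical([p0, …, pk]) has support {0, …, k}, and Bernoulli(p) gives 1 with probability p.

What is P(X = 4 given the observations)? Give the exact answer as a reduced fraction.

P(X = 4 | obs) = 23/63

Enumerate traces; 12 have nonzero weight after conditioning:
  (Y=0, X=2, Z=1) weight 1/24
  (Y=0, X=3, Z=0) weight 1/24
  (Y=0, X=4, Z=1) weight 1/24
  (Y=1, X=2, Z=1) weight 1/20
  (Y=1, X=3, Z=0) weight 1/30
  (Y=1, X=4, Z=1) weight 1/20
  (Y=2, X=2, Z=1) weight 1/20
  (Y=2, X=3, Z=0) weight 1/30
  … 4 more
Group by X:
  weight(X=2) = 23/120
  weight(X=3) = 17/120
  weight(X=4) = 23/120
Total weight = 23/120 + 17/120 + 23/120 = 21/40
P(X=2 | obs) = 23/120 / 21/40 = 23/63
P(X=3 | obs) = 17/120 / 21/40 = 17/63
P(X=4 | obs) = 23/120 / 21/40 = 23/63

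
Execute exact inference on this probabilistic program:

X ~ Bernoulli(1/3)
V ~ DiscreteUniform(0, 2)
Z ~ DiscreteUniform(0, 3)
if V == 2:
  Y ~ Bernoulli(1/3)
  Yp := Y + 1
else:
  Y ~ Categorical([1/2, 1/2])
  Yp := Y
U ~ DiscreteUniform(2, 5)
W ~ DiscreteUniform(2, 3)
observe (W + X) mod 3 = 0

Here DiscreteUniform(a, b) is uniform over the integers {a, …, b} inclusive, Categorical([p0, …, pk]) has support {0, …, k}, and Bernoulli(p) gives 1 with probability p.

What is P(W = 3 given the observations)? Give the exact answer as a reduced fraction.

Enumerate traces; 192 have nonzero weight after conditioning:
  (X=0, V=0, Z=0, Y=0, U=2, W=3) weight 1/288
  (X=0, V=0, Z=0, Y=0, U=3, W=3) weight 1/288
  (X=0, V=0, Z=0, Y=0, U=4, W=3) weight 1/288
  (X=0, V=0, Z=0, Y=0, U=5, W=3) weight 1/288
  (X=0, V=0, Z=0, Y=1, U=2, W=3) weight 1/288
  (X=0, V=0, Z=0, Y=1, U=3, W=3) weight 1/288
  (X=0, V=0, Z=0, Y=1, U=4, W=3) weight 1/288
  (X=0, V=0, Z=0, Y=1, U=5, W=3) weight 1/288
  (X=1, V=0, Z=0, Y=0, U=2, W=2) weight 1/576
  … 183 more
Group by W:
  weight(W=2) = 1/6
  weight(W=3) = 1/3
Total weight = 1/6 + 1/3 = 1/2
P(W=2 | obs) = 1/6 / 1/2 = 1/3
P(W=3 | obs) = 1/3 / 1/2 = 2/3

P(W = 3 | obs) = 2/3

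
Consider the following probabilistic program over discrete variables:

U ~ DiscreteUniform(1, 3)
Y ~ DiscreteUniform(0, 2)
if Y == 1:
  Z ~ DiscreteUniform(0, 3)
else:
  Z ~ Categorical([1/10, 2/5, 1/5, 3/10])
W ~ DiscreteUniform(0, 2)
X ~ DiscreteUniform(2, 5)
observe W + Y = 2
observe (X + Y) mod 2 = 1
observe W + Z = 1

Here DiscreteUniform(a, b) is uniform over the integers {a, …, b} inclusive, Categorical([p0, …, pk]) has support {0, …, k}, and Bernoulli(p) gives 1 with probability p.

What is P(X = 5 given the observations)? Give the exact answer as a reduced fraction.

Enumerate traces; 12 have nonzero weight after conditioning:
  (U=1, Y=1, Z=0, W=1, X=2) weight 1/432
  (U=1, Y=1, Z=0, W=1, X=4) weight 1/432
  (U=1, Y=2, Z=1, W=0, X=3) weight 1/270
  (U=1, Y=2, Z=1, W=0, X=5) weight 1/270
  (U=2, Y=1, Z=0, W=1, X=2) weight 1/432
  (U=2, Y=1, Z=0, W=1, X=4) weight 1/432
  (U=2, Y=2, Z=1, W=0, X=3) weight 1/270
  (U=2, Y=2, Z=1, W=0, X=5) weight 1/270
  … 4 more
Group by X:
  weight(X=2) = 1/144
  weight(X=3) = 1/90
  weight(X=4) = 1/144
  weight(X=5) = 1/90
Total weight = 1/144 + 1/90 + 1/144 + 1/90 = 13/360
P(X=2 | obs) = 1/144 / 13/360 = 5/26
P(X=3 | obs) = 1/90 / 13/360 = 4/13
P(X=4 | obs) = 1/144 / 13/360 = 5/26
P(X=5 | obs) = 1/90 / 13/360 = 4/13

P(X = 5 | obs) = 4/13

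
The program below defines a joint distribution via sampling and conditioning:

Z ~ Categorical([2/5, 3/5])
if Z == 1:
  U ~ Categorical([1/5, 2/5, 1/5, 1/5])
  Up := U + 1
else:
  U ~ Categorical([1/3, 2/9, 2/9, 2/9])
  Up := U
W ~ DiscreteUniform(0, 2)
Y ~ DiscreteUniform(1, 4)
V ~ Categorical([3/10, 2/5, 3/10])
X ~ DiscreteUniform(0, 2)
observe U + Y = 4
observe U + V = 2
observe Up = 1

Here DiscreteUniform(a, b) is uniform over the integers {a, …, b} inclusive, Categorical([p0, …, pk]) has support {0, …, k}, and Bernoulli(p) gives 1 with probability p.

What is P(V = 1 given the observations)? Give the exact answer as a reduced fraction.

P(V = 1 | obs) = 80/161

Enumerate traces; 18 have nonzero weight after conditioning:
  (Z=0, U=1, W=0, Y=3, V=1, X=0) weight 2/2025
  (Z=0, U=1, W=0, Y=3, V=1, X=1) weight 2/2025
  (Z=0, U=1, W=0, Y=3, V=1, X=2) weight 2/2025
  (Z=0, U=1, W=1, Y=3, V=1, X=0) weight 2/2025
  (Z=0, U=1, W=1, Y=3, V=1, X=1) weight 2/2025
  (Z=0, U=1, W=1, Y=3, V=1, X=2) weight 2/2025
  (Z=0, U=1, W=2, Y=3, V=1, X=0) weight 2/2025
  (Z=0, U=1, W=2, Y=3, V=1, X=1) weight 2/2025
  (Z=1, U=0, W=0, Y=4, V=2, X=0) weight 1/1000
  … 9 more
Group by V:
  weight(V=1) = 2/225
  weight(V=2) = 9/1000
Total weight = 2/225 + 9/1000 = 161/9000
P(V=1 | obs) = 2/225 / 161/9000 = 80/161
P(V=2 | obs) = 9/1000 / 161/9000 = 81/161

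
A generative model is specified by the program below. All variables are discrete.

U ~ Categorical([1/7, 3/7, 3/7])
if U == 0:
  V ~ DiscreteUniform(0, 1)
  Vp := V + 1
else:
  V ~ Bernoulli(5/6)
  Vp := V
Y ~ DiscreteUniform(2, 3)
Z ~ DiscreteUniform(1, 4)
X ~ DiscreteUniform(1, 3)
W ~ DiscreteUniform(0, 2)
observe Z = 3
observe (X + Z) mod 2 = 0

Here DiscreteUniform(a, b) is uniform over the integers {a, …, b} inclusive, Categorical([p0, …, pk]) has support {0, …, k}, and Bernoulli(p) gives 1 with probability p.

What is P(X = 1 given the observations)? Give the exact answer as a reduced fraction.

P(X = 1 | obs) = 1/2

Enumerate traces; 72 have nonzero weight after conditioning:
  (U=0, V=0, Y=2, Z=3, X=1, W=0) weight 1/1008
  (U=0, V=0, Y=2, Z=3, X=1, W=1) weight 1/1008
  (U=0, V=0, Y=2, Z=3, X=1, W=2) weight 1/1008
  (U=0, V=0, Y=2, Z=3, X=3, W=0) weight 1/1008
  (U=0, V=0, Y=2, Z=3, X=3, W=1) weight 1/1008
  (U=0, V=0, Y=2, Z=3, X=3, W=2) weight 1/1008
  (U=0, V=0, Y=3, Z=3, X=1, W=0) weight 1/1008
  (U=0, V=0, Y=3, Z=3, X=1, W=1) weight 1/1008
  … 64 more
Group by X:
  weight(X=1) = 1/12
  weight(X=3) = 1/12
Total weight = 1/12 + 1/12 = 1/6
P(X=1 | obs) = 1/12 / 1/6 = 1/2
P(X=3 | obs) = 1/12 / 1/6 = 1/2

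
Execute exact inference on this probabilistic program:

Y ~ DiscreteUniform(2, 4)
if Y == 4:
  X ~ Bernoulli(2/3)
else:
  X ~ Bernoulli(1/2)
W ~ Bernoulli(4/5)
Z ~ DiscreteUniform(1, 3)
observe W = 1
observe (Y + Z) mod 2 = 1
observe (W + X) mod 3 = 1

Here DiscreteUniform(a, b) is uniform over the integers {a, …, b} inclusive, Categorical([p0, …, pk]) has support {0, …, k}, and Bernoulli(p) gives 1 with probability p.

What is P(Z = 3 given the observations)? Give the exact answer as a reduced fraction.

P(Z = 3 | obs) = 5/13

Enumerate traces; 5 have nonzero weight after conditioning:
  (Y=2, X=0, W=1, Z=1) weight 2/45
  (Y=2, X=0, W=1, Z=3) weight 2/45
  (Y=3, X=0, W=1, Z=2) weight 2/45
  (Y=4, X=0, W=1, Z=1) weight 4/135
  (Y=4, X=0, W=1, Z=3) weight 4/135
Group by Z:
  weight(Z=1) = 2/27
  weight(Z=2) = 2/45
  weight(Z=3) = 2/27
Total weight = 2/27 + 2/45 + 2/27 = 26/135
P(Z=1 | obs) = 2/27 / 26/135 = 5/13
P(Z=2 | obs) = 2/45 / 26/135 = 3/13
P(Z=3 | obs) = 2/27 / 26/135 = 5/13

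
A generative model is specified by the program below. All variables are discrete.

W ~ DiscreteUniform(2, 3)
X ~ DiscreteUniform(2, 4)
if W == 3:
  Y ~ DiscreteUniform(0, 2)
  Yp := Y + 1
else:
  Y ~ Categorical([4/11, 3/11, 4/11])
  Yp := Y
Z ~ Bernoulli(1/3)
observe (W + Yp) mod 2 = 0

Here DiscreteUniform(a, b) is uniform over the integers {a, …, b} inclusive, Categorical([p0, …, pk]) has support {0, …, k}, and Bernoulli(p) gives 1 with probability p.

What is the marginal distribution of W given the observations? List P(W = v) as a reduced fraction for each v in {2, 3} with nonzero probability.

P(W=2) = 12/23, P(W=3) = 11/23

Enumerate traces; 24 have nonzero weight after conditioning:
  (W=2, X=2, Y=0, Z=0) weight 4/99
  (W=2, X=2, Y=0, Z=1) weight 2/99
  (W=2, X=2, Y=2, Z=0) weight 4/99
  (W=2, X=2, Y=2, Z=1) weight 2/99
  (W=2, X=3, Y=0, Z=0) weight 4/99
  (W=2, X=3, Y=0, Z=1) weight 2/99
  (W=2, X=3, Y=2, Z=0) weight 4/99
  (W=2, X=3, Y=2, Z=1) weight 2/99
  (W=3, X=2, Y=0, Z=0) weight 1/27
  … 15 more
Group by W:
  weight(W=2) = 4/11
  weight(W=3) = 1/3
Total weight = 4/11 + 1/3 = 23/33
P(W=2 | obs) = 4/11 / 23/33 = 12/23
P(W=3 | obs) = 1/3 / 23/33 = 11/23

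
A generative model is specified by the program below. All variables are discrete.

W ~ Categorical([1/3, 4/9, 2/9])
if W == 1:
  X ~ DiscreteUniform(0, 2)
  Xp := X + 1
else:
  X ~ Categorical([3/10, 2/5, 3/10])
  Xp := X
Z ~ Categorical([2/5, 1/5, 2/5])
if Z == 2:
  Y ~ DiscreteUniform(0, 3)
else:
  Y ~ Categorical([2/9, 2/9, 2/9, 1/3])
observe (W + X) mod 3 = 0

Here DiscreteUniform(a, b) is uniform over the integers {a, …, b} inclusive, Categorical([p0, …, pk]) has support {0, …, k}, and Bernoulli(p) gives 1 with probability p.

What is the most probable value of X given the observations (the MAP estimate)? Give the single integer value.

Enumerate traces; 36 have nonzero weight after conditioning:
  (W=0, X=0, Z=0, Y=0) weight 2/225
  (W=0, X=0, Z=0, Y=1) weight 2/225
  (W=0, X=0, Z=0, Y=2) weight 2/225
  (W=0, X=0, Z=0, Y=3) weight 1/75
  (W=0, X=0, Z=1, Y=0) weight 1/225
  (W=0, X=0, Z=1, Y=1) weight 1/225
  (W=0, X=0, Z=1, Y=2) weight 1/225
  (W=0, X=0, Z=1, Y=3) weight 1/150
  (W=1, X=2, Z=0, Y=0) weight 16/1215
  (W=2, X=1, Z=0, Y=0) weight 16/2025
  … 26 more
Group by X:
  weight(X=0) = 1/10
  weight(X=1) = 4/45
  weight(X=2) = 4/27
Total weight = 1/10 + 4/45 + 4/27 = 91/270
P(X=0 | obs) = 1/10 / 91/270 = 27/91
P(X=1 | obs) = 4/45 / 91/270 = 24/91
P(X=2 | obs) = 4/27 / 91/270 = 40/91
argmax = 2

argmax_v P(X = v | obs) = 2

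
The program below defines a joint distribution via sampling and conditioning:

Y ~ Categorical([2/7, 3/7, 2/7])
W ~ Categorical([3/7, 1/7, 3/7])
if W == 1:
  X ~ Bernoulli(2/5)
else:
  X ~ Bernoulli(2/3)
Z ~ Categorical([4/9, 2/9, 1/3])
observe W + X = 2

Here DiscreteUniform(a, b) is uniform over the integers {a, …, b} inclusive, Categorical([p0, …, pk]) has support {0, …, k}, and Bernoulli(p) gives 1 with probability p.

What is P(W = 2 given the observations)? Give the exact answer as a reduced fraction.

Enumerate traces; 18 have nonzero weight after conditioning:
  (Y=0, W=1, X=1, Z=0) weight 16/2205
  (Y=0, W=1, X=1, Z=1) weight 8/2205
  (Y=0, W=1, X=1, Z=2) weight 4/735
  (Y=0, W=2, X=0, Z=0) weight 8/441
  (Y=0, W=2, X=0, Z=1) weight 4/441
  (Y=0, W=2, X=0, Z=2) weight 2/147
  (Y=1, W=1, X=1, Z=0) weight 8/735
  (Y=1, W=1, X=1, Z=1) weight 4/735
  … 10 more
Group by W:
  weight(W=1) = 2/35
  weight(W=2) = 1/7
Total weight = 2/35 + 1/7 = 1/5
P(W=1 | obs) = 2/35 / 1/5 = 2/7
P(W=2 | obs) = 1/7 / 1/5 = 5/7

P(W = 2 | obs) = 5/7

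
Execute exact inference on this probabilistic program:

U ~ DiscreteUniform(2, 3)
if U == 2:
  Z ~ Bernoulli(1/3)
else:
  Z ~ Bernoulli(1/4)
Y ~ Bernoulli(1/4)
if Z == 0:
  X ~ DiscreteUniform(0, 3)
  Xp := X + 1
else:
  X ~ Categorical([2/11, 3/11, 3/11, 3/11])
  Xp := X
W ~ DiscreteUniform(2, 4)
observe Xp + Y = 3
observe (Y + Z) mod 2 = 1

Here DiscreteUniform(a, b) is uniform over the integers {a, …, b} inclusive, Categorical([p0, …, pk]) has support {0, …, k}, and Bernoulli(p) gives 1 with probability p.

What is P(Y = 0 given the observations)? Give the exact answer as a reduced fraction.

Enumerate traces; 12 have nonzero weight after conditioning:
  (U=2, Z=0, Y=1, X=1, W=2) weight 1/144
  (U=2, Z=0, Y=1, X=1, W=3) weight 1/144
  (U=2, Z=0, Y=1, X=1, W=4) weight 1/144
  (U=2, Z=1, Y=0, X=3, W=2) weight 1/88
  (U=2, Z=1, Y=0, X=3, W=3) weight 1/88
  (U=2, Z=1, Y=0, X=3, W=4) weight 1/88
  (U=3, Z=0, Y=1, X=1, W=2) weight 1/128
  (U=3, Z=0, Y=1, X=1, W=3) weight 1/128
  … 4 more
Group by Y:
  weight(Y=0) = 21/352
  weight(Y=1) = 17/384
Total weight = 21/352 + 17/384 = 439/4224
P(Y=0 | obs) = 21/352 / 439/4224 = 252/439
P(Y=1 | obs) = 17/384 / 439/4224 = 187/439

P(Y = 0 | obs) = 252/439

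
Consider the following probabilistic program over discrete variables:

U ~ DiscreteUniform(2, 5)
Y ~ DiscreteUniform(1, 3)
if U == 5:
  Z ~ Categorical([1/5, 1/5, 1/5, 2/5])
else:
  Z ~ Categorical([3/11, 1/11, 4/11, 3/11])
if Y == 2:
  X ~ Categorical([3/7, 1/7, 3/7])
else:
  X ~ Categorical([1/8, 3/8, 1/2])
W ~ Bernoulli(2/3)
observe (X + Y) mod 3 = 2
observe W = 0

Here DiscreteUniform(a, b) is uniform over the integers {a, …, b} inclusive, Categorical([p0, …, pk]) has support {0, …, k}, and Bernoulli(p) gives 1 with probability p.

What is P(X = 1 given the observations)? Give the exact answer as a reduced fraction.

P(X = 1 | obs) = 21/73

Enumerate traces; 48 have nonzero weight after conditioning:
  (U=2, Y=1, Z=0, X=1, W=0) weight 1/352
  (U=2, Y=1, Z=1, X=1, W=0) weight 1/1056
  (U=2, Y=1, Z=2, X=1, W=0) weight 1/264
  (U=2, Y=1, Z=3, X=1, W=0) weight 1/352
  (U=2, Y=2, Z=0, X=0, W=0) weight 1/308
  (U=2, Y=2, Z=1, X=0, W=0) weight 1/924
  (U=2, Y=2, Z=2, X=0, W=0) weight 1/231
  (U=2, Y=2, Z=3, X=0, W=0) weight 1/308
  (U=2, Y=3, Z=0, X=2, W=0) weight 1/264
  … 39 more
Group by X:
  weight(X=0) = 1/21
  weight(X=1) = 1/24
  weight(X=2) = 1/18
Total weight = 1/21 + 1/24 + 1/18 = 73/504
P(X=0 | obs) = 1/21 / 73/504 = 24/73
P(X=1 | obs) = 1/24 / 73/504 = 21/73
P(X=2 | obs) = 1/18 / 73/504 = 28/73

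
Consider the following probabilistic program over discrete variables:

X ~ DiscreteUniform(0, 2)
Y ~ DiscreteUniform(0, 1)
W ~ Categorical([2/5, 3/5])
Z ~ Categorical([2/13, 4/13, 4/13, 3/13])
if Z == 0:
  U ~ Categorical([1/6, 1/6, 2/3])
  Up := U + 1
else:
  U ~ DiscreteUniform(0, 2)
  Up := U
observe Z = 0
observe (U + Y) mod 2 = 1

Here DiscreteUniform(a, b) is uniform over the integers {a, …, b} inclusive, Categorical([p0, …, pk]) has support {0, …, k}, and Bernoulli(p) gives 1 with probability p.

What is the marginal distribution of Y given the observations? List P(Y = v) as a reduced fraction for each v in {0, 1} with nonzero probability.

Enumerate traces; 18 have nonzero weight after conditioning:
  (X=0, Y=0, W=0, Z=0, U=1) weight 1/585
  (X=0, Y=0, W=1, Z=0, U=1) weight 1/390
  (X=0, Y=1, W=0, Z=0, U=0) weight 1/585
  (X=0, Y=1, W=0, Z=0, U=2) weight 4/585
  (X=0, Y=1, W=1, Z=0, U=0) weight 1/390
  (X=0, Y=1, W=1, Z=0, U=2) weight 2/195
  (X=1, Y=0, W=0, Z=0, U=1) weight 1/585
  (X=1, Y=0, W=1, Z=0, U=1) weight 1/390
  … 10 more
Group by Y:
  weight(Y=0) = 1/78
  weight(Y=1) = 5/78
Total weight = 1/78 + 5/78 = 1/13
P(Y=0 | obs) = 1/78 / 1/13 = 1/6
P(Y=1 | obs) = 5/78 / 1/13 = 5/6

P(Y=0) = 1/6, P(Y=1) = 5/6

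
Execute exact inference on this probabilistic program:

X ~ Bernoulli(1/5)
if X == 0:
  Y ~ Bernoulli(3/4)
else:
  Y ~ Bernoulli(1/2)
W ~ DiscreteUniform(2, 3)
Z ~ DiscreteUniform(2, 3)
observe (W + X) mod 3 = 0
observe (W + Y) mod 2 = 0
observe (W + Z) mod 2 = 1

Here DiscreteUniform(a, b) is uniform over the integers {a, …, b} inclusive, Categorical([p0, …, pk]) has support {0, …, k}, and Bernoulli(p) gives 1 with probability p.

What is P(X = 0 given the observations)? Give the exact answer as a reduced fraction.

P(X = 0 | obs) = 6/7

Enumerate traces; 2 have nonzero weight after conditioning:
  (X=0, Y=1, W=3, Z=2) weight 3/20
  (X=1, Y=0, W=2, Z=3) weight 1/40
Group by X:
  weight(X=0) = 3/20
  weight(X=1) = 1/40
Total weight = 3/20 + 1/40 = 7/40
P(X=0 | obs) = 3/20 / 7/40 = 6/7
P(X=1 | obs) = 1/40 / 7/40 = 1/7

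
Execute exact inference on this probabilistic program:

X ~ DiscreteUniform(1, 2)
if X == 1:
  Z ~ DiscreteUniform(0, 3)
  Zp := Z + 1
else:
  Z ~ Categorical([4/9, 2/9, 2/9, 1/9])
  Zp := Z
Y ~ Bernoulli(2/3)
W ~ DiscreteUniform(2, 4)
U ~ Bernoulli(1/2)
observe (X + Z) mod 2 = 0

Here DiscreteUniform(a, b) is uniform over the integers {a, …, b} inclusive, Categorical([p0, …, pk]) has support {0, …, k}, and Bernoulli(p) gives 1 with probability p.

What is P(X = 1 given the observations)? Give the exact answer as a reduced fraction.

Enumerate traces; 48 have nonzero weight after conditioning:
  (X=1, Z=1, Y=0, W=2, U=0) weight 1/144
  (X=1, Z=1, Y=0, W=2, U=1) weight 1/144
  (X=1, Z=1, Y=0, W=3, U=0) weight 1/144
  (X=1, Z=1, Y=0, W=3, U=1) weight 1/144
  (X=1, Z=1, Y=0, W=4, U=0) weight 1/144
  (X=1, Z=1, Y=0, W=4, U=1) weight 1/144
  (X=1, Z=1, Y=1, W=2, U=0) weight 1/72
  (X=1, Z=1, Y=1, W=2, U=1) weight 1/72
  (X=2, Z=0, Y=0, W=2, U=0) weight 1/81
  … 39 more
Group by X:
  weight(X=1) = 1/4
  weight(X=2) = 1/3
Total weight = 1/4 + 1/3 = 7/12
P(X=1 | obs) = 1/4 / 7/12 = 3/7
P(X=2 | obs) = 1/3 / 7/12 = 4/7

P(X = 1 | obs) = 3/7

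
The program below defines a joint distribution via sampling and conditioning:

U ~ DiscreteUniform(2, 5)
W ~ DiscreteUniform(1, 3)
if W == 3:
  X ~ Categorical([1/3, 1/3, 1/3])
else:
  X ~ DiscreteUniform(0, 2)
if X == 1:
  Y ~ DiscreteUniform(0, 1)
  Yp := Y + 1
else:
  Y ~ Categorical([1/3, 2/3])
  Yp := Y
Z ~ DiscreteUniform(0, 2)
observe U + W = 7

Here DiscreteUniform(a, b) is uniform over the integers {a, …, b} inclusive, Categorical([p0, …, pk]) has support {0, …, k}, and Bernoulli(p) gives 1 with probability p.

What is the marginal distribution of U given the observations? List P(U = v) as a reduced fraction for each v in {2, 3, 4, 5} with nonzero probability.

Enumerate traces; 36 have nonzero weight after conditioning:
  (U=4, W=3, X=0, Y=0, Z=0) weight 1/324
  (U=4, W=3, X=0, Y=0, Z=1) weight 1/324
  (U=4, W=3, X=0, Y=0, Z=2) weight 1/324
  (U=4, W=3, X=0, Y=1, Z=0) weight 1/162
  (U=4, W=3, X=0, Y=1, Z=1) weight 1/162
  (U=4, W=3, X=0, Y=1, Z=2) weight 1/162
  (U=4, W=3, X=1, Y=0, Z=0) weight 1/216
  (U=4, W=3, X=1, Y=0, Z=1) weight 1/216
  (U=5, W=2, X=0, Y=0, Z=0) weight 1/324
  … 27 more
Group by U:
  weight(U=4) = 1/12
  weight(U=5) = 1/12
Total weight = 1/12 + 1/12 = 1/6
P(U=4 | obs) = 1/12 / 1/6 = 1/2
P(U=5 | obs) = 1/12 / 1/6 = 1/2

P(U=4) = 1/2, P(U=5) = 1/2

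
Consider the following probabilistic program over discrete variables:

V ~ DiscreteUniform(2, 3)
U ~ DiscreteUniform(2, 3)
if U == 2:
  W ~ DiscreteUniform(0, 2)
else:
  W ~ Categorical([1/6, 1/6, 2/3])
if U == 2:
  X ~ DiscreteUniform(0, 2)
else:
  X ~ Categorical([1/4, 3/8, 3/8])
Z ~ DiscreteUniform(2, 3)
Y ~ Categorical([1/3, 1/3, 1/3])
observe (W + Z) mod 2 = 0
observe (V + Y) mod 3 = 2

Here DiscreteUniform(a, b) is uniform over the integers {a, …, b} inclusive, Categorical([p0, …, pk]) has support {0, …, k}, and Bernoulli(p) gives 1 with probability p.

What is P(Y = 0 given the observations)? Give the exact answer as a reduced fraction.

P(Y = 0 | obs) = 1/2

Enumerate traces; 36 have nonzero weight after conditioning:
  (V=2, U=2, W=0, X=0, Z=2, Y=0) weight 1/216
  (V=2, U=2, W=0, X=1, Z=2, Y=0) weight 1/216
  (V=2, U=2, W=0, X=2, Z=2, Y=0) weight 1/216
  (V=2, U=2, W=1, X=0, Z=3, Y=0) weight 1/216
  (V=2, U=2, W=1, X=1, Z=3, Y=0) weight 1/216
  (V=2, U=2, W=1, X=2, Z=3, Y=0) weight 1/216
  (V=2, U=2, W=2, X=0, Z=2, Y=0) weight 1/216
  (V=2, U=2, W=2, X=1, Z=2, Y=0) weight 1/216
  (V=3, U=2, W=0, X=0, Z=2, Y=2) weight 1/216
  … 27 more
Group by Y:
  weight(Y=0) = 1/12
  weight(Y=2) = 1/12
Total weight = 1/12 + 1/12 = 1/6
P(Y=0 | obs) = 1/12 / 1/6 = 1/2
P(Y=2 | obs) = 1/12 / 1/6 = 1/2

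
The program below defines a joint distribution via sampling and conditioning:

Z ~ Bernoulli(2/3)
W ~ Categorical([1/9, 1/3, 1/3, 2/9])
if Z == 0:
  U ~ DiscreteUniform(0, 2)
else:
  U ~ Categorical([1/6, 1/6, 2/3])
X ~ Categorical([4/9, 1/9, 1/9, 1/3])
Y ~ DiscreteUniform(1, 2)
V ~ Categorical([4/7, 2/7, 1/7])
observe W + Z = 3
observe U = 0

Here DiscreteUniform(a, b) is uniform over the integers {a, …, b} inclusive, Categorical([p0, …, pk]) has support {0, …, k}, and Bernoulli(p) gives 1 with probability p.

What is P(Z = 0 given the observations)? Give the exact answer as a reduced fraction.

P(Z = 0 | obs) = 2/5

Enumerate traces; 48 have nonzero weight after conditioning:
  (Z=0, W=3, U=0, X=0, Y=1, V=0) weight 16/5103
  (Z=0, W=3, U=0, X=0, Y=1, V=1) weight 8/5103
  (Z=0, W=3, U=0, X=0, Y=1, V=2) weight 4/5103
  (Z=0, W=3, U=0, X=0, Y=2, V=0) weight 16/5103
  (Z=0, W=3, U=0, X=0, Y=2, V=1) weight 8/5103
  (Z=0, W=3, U=0, X=0, Y=2, V=2) weight 4/5103
  (Z=0, W=3, U=0, X=1, Y=1, V=0) weight 4/5103
  (Z=0, W=3, U=0, X=1, Y=1, V=1) weight 2/5103
  (Z=1, W=2, U=0, X=0, Y=1, V=0) weight 8/1701
  … 39 more
Group by Z:
  weight(Z=0) = 2/81
  weight(Z=1) = 1/27
Total weight = 2/81 + 1/27 = 5/81
P(Z=0 | obs) = 2/81 / 5/81 = 2/5
P(Z=1 | obs) = 1/27 / 5/81 = 3/5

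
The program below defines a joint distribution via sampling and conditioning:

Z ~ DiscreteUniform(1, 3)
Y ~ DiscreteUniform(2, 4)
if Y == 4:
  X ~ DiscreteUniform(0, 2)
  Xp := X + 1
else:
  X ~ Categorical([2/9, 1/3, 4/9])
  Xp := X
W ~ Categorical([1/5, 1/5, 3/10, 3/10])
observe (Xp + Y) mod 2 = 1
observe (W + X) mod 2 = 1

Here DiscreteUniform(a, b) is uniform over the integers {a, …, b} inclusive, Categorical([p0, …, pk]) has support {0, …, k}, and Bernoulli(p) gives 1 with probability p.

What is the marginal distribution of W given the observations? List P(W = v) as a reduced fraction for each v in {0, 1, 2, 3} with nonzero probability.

P(W=0) = 2/25, P(W=1) = 8/25, P(W=2) = 3/25, P(W=3) = 12/25

Enumerate traces; 30 have nonzero weight after conditioning:
  (Z=1, Y=2, X=1, W=0) weight 1/135
  (Z=1, Y=2, X=1, W=2) weight 1/90
  (Z=1, Y=3, X=0, W=1) weight 2/405
  (Z=1, Y=3, X=0, W=3) weight 1/135
  (Z=1, Y=3, X=2, W=1) weight 4/405
  (Z=1, Y=3, X=2, W=3) weight 2/135
  (Z=1, Y=4, X=0, W=1) weight 1/135
  (Z=1, Y=4, X=0, W=3) weight 1/90
  … 22 more
Group by W:
  weight(W=0) = 1/45
  weight(W=1) = 4/45
  weight(W=2) = 1/30
  weight(W=3) = 2/15
Total weight = 1/45 + 4/45 + 1/30 + 2/15 = 5/18
P(W=0 | obs) = 1/45 / 5/18 = 2/25
P(W=1 | obs) = 4/45 / 5/18 = 8/25
P(W=2 | obs) = 1/30 / 5/18 = 3/25
P(W=3 | obs) = 2/15 / 5/18 = 12/25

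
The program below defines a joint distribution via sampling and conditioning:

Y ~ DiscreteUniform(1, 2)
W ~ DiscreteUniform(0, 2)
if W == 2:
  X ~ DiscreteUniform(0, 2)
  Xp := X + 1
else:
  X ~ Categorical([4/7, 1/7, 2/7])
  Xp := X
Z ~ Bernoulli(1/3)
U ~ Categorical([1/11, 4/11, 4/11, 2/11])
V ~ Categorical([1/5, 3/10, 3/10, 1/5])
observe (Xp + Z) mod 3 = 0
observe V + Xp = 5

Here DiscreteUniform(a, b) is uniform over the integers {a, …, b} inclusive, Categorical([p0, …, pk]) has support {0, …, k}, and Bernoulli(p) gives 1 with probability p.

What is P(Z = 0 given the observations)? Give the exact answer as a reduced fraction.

Enumerate traces; 32 have nonzero weight after conditioning:
  (Y=1, W=0, X=2, Z=1, U=0, V=3) weight 1/3465
  (Y=1, W=0, X=2, Z=1, U=1, V=3) weight 4/3465
  (Y=1, W=0, X=2, Z=1, U=2, V=3) weight 4/3465
  (Y=1, W=0, X=2, Z=1, U=3, V=3) weight 2/3465
  (Y=1, W=1, X=2, Z=1, U=0, V=3) weight 1/3465
  (Y=1, W=1, X=2, Z=1, U=1, V=3) weight 4/3465
  (Y=1, W=1, X=2, Z=1, U=2, V=3) weight 4/3465
  (Y=1, W=1, X=2, Z=1, U=3, V=3) weight 2/3465
  (Y=1, W=2, X=2, Z=0, U=0, V=2) weight 1/990
  … 23 more
Group by Z:
  weight(Z=0) = 1/45
  weight(Z=1) = 19/945
Total weight = 1/45 + 19/945 = 8/189
P(Z=0 | obs) = 1/45 / 8/189 = 21/40
P(Z=1 | obs) = 19/945 / 8/189 = 19/40

P(Z = 0 | obs) = 21/40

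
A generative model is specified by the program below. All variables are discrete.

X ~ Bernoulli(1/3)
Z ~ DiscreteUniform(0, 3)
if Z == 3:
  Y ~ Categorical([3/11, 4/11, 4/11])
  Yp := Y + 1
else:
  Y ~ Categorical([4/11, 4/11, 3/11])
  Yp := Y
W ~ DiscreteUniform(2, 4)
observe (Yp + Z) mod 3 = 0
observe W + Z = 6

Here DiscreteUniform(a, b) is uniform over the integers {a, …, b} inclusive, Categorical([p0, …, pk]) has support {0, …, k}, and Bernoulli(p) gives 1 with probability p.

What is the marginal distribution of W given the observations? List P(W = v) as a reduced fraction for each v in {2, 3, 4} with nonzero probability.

Enumerate traces; 4 have nonzero weight after conditioning:
  (X=0, Z=2, Y=1, W=4) weight 2/99
  (X=0, Z=3, Y=2, W=3) weight 2/99
  (X=1, Z=2, Y=1, W=4) weight 1/99
  (X=1, Z=3, Y=2, W=3) weight 1/99
Group by W:
  weight(W=3) = 1/33
  weight(W=4) = 1/33
Total weight = 1/33 + 1/33 = 2/33
P(W=3 | obs) = 1/33 / 2/33 = 1/2
P(W=4 | obs) = 1/33 / 2/33 = 1/2

P(W=3) = 1/2, P(W=4) = 1/2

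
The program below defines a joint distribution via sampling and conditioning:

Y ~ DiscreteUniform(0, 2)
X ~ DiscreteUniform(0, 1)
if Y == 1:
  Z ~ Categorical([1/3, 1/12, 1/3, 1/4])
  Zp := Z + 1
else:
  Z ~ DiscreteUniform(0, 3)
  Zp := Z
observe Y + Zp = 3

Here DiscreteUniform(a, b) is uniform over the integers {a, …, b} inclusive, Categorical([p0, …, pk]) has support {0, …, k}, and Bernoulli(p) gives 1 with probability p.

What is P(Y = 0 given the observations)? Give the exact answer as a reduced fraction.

P(Y = 0 | obs) = 3/7

Enumerate traces; 6 have nonzero weight after conditioning:
  (Y=0, X=0, Z=3) weight 1/24
  (Y=0, X=1, Z=3) weight 1/24
  (Y=1, X=0, Z=1) weight 1/72
  (Y=1, X=1, Z=1) weight 1/72
  (Y=2, X=0, Z=1) weight 1/24
  (Y=2, X=1, Z=1) weight 1/24
Group by Y:
  weight(Y=0) = 1/12
  weight(Y=1) = 1/36
  weight(Y=2) = 1/12
Total weight = 1/12 + 1/36 + 1/12 = 7/36
P(Y=0 | obs) = 1/12 / 7/36 = 3/7
P(Y=1 | obs) = 1/36 / 7/36 = 1/7
P(Y=2 | obs) = 1/12 / 7/36 = 3/7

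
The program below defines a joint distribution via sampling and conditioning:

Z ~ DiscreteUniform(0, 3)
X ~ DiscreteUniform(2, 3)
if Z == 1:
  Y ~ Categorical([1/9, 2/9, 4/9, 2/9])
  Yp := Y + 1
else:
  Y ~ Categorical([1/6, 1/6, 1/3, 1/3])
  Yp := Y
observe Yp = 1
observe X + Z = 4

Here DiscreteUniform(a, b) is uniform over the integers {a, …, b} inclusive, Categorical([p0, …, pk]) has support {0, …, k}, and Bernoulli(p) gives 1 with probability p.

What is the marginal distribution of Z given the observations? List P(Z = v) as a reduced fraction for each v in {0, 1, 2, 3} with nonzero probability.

Enumerate traces; 2 have nonzero weight after conditioning:
  (Z=1, X=3, Y=0) weight 1/72
  (Z=2, X=2, Y=1) weight 1/48
Group by Z:
  weight(Z=1) = 1/72
  weight(Z=2) = 1/48
Total weight = 1/72 + 1/48 = 5/144
P(Z=1 | obs) = 1/72 / 5/144 = 2/5
P(Z=2 | obs) = 1/48 / 5/144 = 3/5

P(Z=1) = 2/5, P(Z=2) = 3/5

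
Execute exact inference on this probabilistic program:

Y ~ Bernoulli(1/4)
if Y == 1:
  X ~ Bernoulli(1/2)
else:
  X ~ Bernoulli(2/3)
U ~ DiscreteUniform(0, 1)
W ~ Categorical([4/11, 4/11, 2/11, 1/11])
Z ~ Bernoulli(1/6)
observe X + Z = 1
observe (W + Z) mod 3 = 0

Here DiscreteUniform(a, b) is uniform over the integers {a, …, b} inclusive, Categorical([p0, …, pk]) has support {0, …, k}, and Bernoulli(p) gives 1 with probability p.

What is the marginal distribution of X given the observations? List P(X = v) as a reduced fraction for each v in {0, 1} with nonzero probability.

P(X=0) = 6/131, P(X=1) = 125/131

Enumerate traces; 12 have nonzero weight after conditioning:
  (Y=0, X=0, U=0, W=2, Z=1) weight 1/264
  (Y=0, X=0, U=1, W=2, Z=1) weight 1/264
  (Y=0, X=1, U=0, W=0, Z=0) weight 5/66
  (Y=0, X=1, U=0, W=3, Z=0) weight 5/264
  (Y=0, X=1, U=1, W=0, Z=0) weight 5/66
  (Y=0, X=1, U=1, W=3, Z=0) weight 5/264
  (Y=1, X=0, U=0, W=2, Z=1) weight 1/528
  (Y=1, X=0, U=1, W=2, Z=1) weight 1/528
  … 4 more
Group by X:
  weight(X=0) = 1/88
  weight(X=1) = 125/528
Total weight = 1/88 + 125/528 = 131/528
P(X=0 | obs) = 1/88 / 131/528 = 6/131
P(X=1 | obs) = 125/528 / 131/528 = 125/131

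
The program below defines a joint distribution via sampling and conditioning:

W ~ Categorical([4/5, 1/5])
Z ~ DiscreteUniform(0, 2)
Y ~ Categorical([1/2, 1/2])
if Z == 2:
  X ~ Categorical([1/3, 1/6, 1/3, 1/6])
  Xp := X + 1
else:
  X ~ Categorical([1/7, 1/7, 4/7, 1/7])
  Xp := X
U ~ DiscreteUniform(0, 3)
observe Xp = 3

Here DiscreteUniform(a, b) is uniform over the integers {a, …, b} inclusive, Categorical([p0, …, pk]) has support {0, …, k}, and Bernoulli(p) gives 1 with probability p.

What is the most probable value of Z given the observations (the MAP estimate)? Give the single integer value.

Enumerate traces; 48 have nonzero weight after conditioning:
  (W=0, Z=0, Y=0, X=3, U=0) weight 1/210
  (W=0, Z=0, Y=0, X=3, U=1) weight 1/210
  (W=0, Z=0, Y=0, X=3, U=2) weight 1/210
  (W=0, Z=0, Y=0, X=3, U=3) weight 1/210
  (W=0, Z=0, Y=1, X=3, U=0) weight 1/210
  (W=0, Z=0, Y=1, X=3, U=1) weight 1/210
  (W=0, Z=0, Y=1, X=3, U=2) weight 1/210
  (W=0, Z=0, Y=1, X=3, U=3) weight 1/210
  (W=0, Z=1, Y=0, X=3, U=0) weight 1/210
  (W=0, Z=2, Y=0, X=2, U=0) weight 1/90
  … 38 more
Group by Z:
  weight(Z=0) = 1/21
  weight(Z=1) = 1/21
  weight(Z=2) = 1/9
Total weight = 1/21 + 1/21 + 1/9 = 13/63
P(Z=0 | obs) = 1/21 / 13/63 = 3/13
P(Z=1 | obs) = 1/21 / 13/63 = 3/13
P(Z=2 | obs) = 1/9 / 13/63 = 7/13
argmax = 2

argmax_v P(Z = v | obs) = 2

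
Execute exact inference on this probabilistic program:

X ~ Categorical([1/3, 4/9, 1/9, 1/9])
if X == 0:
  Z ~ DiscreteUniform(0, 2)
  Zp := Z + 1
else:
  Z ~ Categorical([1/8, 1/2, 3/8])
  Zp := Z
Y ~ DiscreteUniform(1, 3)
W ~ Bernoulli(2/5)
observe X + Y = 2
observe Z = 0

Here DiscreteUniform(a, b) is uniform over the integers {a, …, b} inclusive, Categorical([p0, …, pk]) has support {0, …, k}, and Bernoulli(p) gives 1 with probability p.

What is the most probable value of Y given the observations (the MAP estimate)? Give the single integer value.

Enumerate traces; 4 have nonzero weight after conditioning:
  (X=0, Z=0, Y=2, W=0) weight 1/45
  (X=0, Z=0, Y=2, W=1) weight 2/135
  (X=1, Z=0, Y=1, W=0) weight 1/90
  (X=1, Z=0, Y=1, W=1) weight 1/135
Group by Y:
  weight(Y=1) = 1/54
  weight(Y=2) = 1/27
Total weight = 1/54 + 1/27 = 1/18
P(Y=1 | obs) = 1/54 / 1/18 = 1/3
P(Y=2 | obs) = 1/27 / 1/18 = 2/3
argmax = 2

argmax_v P(Y = v | obs) = 2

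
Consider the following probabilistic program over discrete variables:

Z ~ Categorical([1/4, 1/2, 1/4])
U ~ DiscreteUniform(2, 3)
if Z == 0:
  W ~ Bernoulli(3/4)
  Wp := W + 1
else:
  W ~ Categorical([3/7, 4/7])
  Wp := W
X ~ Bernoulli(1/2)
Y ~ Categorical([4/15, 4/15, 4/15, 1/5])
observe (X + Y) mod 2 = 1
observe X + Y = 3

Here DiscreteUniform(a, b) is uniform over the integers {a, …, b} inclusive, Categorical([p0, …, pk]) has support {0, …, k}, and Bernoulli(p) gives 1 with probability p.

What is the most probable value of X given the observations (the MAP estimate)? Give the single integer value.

Enumerate traces; 24 have nonzero weight after conditioning:
  (Z=0, U=2, W=0, X=0, Y=3) weight 1/320
  (Z=0, U=2, W=0, X=1, Y=2) weight 1/240
  (Z=0, U=2, W=1, X=0, Y=3) weight 3/320
  (Z=0, U=2, W=1, X=1, Y=2) weight 1/80
  (Z=0, U=3, W=0, X=0, Y=3) weight 1/320
  (Z=0, U=3, W=0, X=1, Y=2) weight 1/240
  (Z=0, U=3, W=1, X=0, Y=3) weight 3/320
  (Z=0, U=3, W=1, X=1, Y=2) weight 1/80
  … 16 more
Group by X:
  weight(X=0) = 1/10
  weight(X=1) = 2/15
Total weight = 1/10 + 2/15 = 7/30
P(X=0 | obs) = 1/10 / 7/30 = 3/7
P(X=1 | obs) = 2/15 / 7/30 = 4/7
argmax = 1

argmax_v P(X = v | obs) = 1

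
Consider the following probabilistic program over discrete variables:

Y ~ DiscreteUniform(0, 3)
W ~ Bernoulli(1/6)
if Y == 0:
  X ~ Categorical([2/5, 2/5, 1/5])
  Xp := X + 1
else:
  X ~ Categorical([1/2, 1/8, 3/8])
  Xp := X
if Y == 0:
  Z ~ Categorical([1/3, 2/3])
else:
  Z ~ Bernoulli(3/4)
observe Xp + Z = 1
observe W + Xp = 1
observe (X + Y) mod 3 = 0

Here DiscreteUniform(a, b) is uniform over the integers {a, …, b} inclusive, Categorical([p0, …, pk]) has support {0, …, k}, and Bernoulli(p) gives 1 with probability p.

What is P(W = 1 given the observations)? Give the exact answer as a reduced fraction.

Enumerate traces; 3 have nonzero weight after conditioning:
  (Y=0, W=0, X=0, Z=0) weight 1/36
  (Y=2, W=0, X=1, Z=0) weight 5/768
  (Y=3, W=1, X=0, Z=1) weight 1/64
Group by W:
  weight(W=0) = 79/2304
  weight(W=1) = 1/64
Total weight = 79/2304 + 1/64 = 115/2304
P(W=0 | obs) = 79/2304 / 115/2304 = 79/115
P(W=1 | obs) = 1/64 / 115/2304 = 36/115

P(W = 1 | obs) = 36/115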